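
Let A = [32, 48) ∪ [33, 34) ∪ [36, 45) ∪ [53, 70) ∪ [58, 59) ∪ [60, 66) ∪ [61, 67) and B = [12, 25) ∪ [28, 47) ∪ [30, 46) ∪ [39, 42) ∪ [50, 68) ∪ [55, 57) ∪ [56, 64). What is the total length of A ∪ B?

First set merges to [32, 48), [53, 70).
Second set merges to [12, 25), [28, 47), [50, 68).
A ∪ B = [12, 25), [28, 48), [50, 70).
Total: 13 + 20 + 20 = 53.

53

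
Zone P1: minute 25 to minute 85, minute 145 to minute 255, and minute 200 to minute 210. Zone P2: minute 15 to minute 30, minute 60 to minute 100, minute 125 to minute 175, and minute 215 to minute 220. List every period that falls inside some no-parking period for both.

minute 25 to minute 30, minute 60 to minute 85, minute 145 to minute 175, minute 215 to minute 220

A, merged: minute 25 to minute 85, minute 145 to minute 255.
minute 25 to minute 85 ∩ B → minute 25 to minute 30, minute 60 to minute 85.
minute 145 to minute 255 ∩ B → minute 145 to minute 175, minute 215 to minute 220.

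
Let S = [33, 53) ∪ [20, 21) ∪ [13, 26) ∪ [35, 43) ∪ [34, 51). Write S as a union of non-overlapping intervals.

Sort by start: [13, 26), [20, 21), [33, 53), [34, 51), [35, 43).
[20, 21) overlaps/touches [13, 26) → extend to [13, 26).
[33, 53) is disjoint → start new block.
[34, 51) overlaps/touches [33, 53) → extend to [33, 53).
[35, 43) overlaps/touches [33, 53) → extend to [33, 53).

[13, 26) ∪ [33, 53)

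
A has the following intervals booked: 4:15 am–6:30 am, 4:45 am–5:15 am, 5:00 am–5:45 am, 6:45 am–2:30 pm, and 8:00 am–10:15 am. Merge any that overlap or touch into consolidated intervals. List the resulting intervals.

4:45 am-5:15 am overlaps/touches 4:15 am-6:30 am → extend to 4:15 am-6:30 am.
5:00 am-5:45 am overlaps/touches 4:15 am-6:30 am → extend to 4:15 am-6:30 am.
6:45 am-2:30 pm is disjoint → start new block.
8:00 am-10:15 am overlaps/touches 6:45 am-2:30 pm → extend to 6:45 am-2:30 pm.

4:15 am-6:30 am, 6:45 am-2:30 pm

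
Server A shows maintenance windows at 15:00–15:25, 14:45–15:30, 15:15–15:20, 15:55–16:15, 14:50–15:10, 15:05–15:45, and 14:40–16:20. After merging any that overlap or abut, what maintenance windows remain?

Sort by start: 14:40-16:20, 14:45-15:30, 14:50-15:10, 15:00-15:25, 15:05-15:45, 15:15-15:20, 15:55-16:15.
14:45-15:30 overlaps/touches 14:40-16:20 → extend to 14:40-16:20.
14:50-15:10 overlaps/touches 14:40-16:20 → extend to 14:40-16:20.
15:00-15:25 overlaps/touches 14:40-16:20 → extend to 14:40-16:20.
15:05-15:45 overlaps/touches 14:40-16:20 → extend to 14:40-16:20.
15:15-15:20 overlaps/touches 14:40-16:20 → extend to 14:40-16:20.
15:55-16:15 overlaps/touches 14:40-16:20 → extend to 14:40-16:20.

14:40-16:20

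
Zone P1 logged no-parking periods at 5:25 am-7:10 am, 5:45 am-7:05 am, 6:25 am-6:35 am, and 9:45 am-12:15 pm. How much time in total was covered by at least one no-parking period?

4 h 15 min

Merged: 5:25 am–7:10 am, 9:45 am–12:15 pm.
Lengths: 1 h 45 min + 2 h 30 min = 4 h 15 min.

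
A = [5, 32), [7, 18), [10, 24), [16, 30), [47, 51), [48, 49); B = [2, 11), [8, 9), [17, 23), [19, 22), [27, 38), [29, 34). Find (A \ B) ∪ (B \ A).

First set merges to [5, 32), [47, 51).
Second set merges to [2, 11), [17, 23), [27, 38).
A \ B = [11, 17), [23, 27), [47, 51).
B \ A = [2, 5), [32, 38).
Union of the two gives the symmetric difference.

[2, 5) ∪ [11, 17) ∪ [23, 27) ∪ [32, 38) ∪ [47, 51)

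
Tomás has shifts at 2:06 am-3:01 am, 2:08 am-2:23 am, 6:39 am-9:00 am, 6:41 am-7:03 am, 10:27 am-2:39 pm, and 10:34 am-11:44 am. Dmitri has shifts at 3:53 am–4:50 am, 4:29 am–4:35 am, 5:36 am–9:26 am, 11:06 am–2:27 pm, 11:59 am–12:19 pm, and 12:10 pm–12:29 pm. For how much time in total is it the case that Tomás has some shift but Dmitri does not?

1 h 46 min

First set merges to 2:06 am–3:01 am, 6:39 am–9:00 am, 10:27 am–2:39 pm.
Second set merges to 3:53 am–4:50 am, 5:36 am–9:26 am, 11:06 am–2:27 pm.
A \ B = 2:06 am–3:01 am, 10:27 am–11:06 am, 2:27 pm–2:39 pm.
Total: 55 min + 39 min + 12 min = 1 h 46 min.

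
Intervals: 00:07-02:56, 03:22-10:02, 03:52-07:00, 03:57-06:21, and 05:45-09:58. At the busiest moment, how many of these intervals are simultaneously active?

Walk the sorted start/end points keeping a running depth.
The depth first hits 4 at 05:45.

4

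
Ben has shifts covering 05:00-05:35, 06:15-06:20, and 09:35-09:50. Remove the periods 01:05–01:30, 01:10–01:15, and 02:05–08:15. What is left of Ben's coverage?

Second set merges to 01:05–01:30, 02:05–08:15.
05:00–05:35: entirely removed.
06:15–06:20: entirely removed.
09:35–09:50: nothing removed.

09:35–09:50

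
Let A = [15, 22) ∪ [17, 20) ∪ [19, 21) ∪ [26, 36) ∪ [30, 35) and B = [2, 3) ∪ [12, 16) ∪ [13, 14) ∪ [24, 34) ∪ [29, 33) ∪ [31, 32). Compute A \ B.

Merge the first list: [15, 22), [26, 36).
Merge the second list: [2, 3), [12, 16), [24, 34).
[15, 22) \ B = [16, 22).
[26, 36) \ B = [34, 36).

[16, 22) ∪ [34, 36)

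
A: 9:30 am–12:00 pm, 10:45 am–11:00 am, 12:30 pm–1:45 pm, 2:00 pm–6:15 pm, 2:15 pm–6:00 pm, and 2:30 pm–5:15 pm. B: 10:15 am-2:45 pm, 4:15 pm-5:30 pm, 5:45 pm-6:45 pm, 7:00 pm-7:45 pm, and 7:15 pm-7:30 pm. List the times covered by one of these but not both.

9:30 am–10:15 am, 12:00 pm–12:30 pm, 1:45 pm–2:00 pm, 2:45 pm–4:15 pm, 5:30 pm–5:45 pm, 6:15 pm–6:45 pm, 7:00 pm–7:45 pm

Merge the first list: 9:30 am–12:00 pm, 12:30 pm–1:45 pm, 2:00 pm–6:15 pm.
Merge the second list: 10:15 am–2:45 pm, 4:15 pm–5:30 pm, 5:45 pm–6:45 pm, 7:00 pm–7:45 pm.
A \ B = 9:30 am–10:15 am, 2:45 pm–4:15 pm, 5:30 pm–5:45 pm.
B \ A = 12:00 pm–12:30 pm, 1:45 pm–2:00 pm, 6:15 pm–6:45 pm, 7:00 pm–7:45 pm.
Union of the two gives the symmetric difference.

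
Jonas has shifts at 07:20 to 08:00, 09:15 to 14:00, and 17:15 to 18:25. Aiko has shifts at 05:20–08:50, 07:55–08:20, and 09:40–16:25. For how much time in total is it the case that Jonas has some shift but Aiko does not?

1 h 35 min

B, merged: 05:20–08:50, 09:40–16:25.
A \ B = 09:15–09:40, 17:15–18:25.
Total: 25 min + 1 h 10 min = 1 h 35 min.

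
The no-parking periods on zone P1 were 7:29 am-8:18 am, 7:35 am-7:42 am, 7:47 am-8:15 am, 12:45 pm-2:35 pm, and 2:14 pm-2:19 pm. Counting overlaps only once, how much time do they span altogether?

2 h 39 min

Merged: 7:29 am-8:18 am, 12:45 pm-2:35 pm.
Lengths: 49 min + 1 h 50 min = 2 h 39 min.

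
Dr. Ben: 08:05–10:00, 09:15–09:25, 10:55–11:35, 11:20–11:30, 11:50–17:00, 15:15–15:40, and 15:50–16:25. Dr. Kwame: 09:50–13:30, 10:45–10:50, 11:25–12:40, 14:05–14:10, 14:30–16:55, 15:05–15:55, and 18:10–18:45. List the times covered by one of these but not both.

A, merged: 08:05–10:00, 10:55–11:35, 11:50–17:00.
B, merged: 09:50–13:30, 14:05–14:10, 14:30–16:55, 18:10–18:45.
Only in the first: 08:05–09:50, 13:30–14:05, 14:10–14:30, 16:55–17:00.
Only in the second: 10:00–10:55, 11:35–11:50, 18:10–18:45.
Together these are the periods covered by exactly one.

08:05–09:50, 10:00–10:55, 11:35–11:50, 13:30–14:05, 14:10–14:30, 16:55–17:00, 18:10–18:45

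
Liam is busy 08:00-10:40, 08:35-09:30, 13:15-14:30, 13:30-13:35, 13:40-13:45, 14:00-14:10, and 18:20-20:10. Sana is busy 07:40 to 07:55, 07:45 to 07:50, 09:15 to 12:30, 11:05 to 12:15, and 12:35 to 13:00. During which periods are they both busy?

A, merged: 08:00-10:40, 13:15-14:30, 18:20-20:10.
B, merged: 07:40-07:55, 09:15-12:30, 12:35-13:00.
08:00-10:40 ∩ B → 09:15-10:40.
13:15-14:30 meets no B interval.
18:20-20:10 meets no B interval.

09:15-10:40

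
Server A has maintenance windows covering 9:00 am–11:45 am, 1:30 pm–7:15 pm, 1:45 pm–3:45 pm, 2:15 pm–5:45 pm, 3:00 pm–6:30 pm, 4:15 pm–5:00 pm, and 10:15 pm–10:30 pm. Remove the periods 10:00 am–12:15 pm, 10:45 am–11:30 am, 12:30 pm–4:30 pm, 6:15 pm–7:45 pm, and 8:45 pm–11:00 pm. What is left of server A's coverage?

9:00 am-10:00 am, 4:30 pm-6:15 pm

First set merges to 9:00 am-11:45 am, 1:30 pm-7:15 pm, 10:15 pm-10:30 pm.
Second set merges to 10:00 am-12:15 pm, 12:30 pm-4:30 pm, 6:15 pm-7:45 pm, 8:45 pm-11:00 pm.
9:00 am-11:45 am minus B → 9:00 am-10:00 am.
1:30 pm-7:15 pm minus B → 4:30 pm-6:15 pm.
10:15 pm-10:30 pm: fully covered by B → removed.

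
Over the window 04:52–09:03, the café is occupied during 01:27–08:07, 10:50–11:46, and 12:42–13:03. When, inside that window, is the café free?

Covered (merged): 01:27-08:07, 10:50-11:46, 12:42-13:03.
Uncovered inside 04:52-09:03: 08:07-09:03.

08:07-09:03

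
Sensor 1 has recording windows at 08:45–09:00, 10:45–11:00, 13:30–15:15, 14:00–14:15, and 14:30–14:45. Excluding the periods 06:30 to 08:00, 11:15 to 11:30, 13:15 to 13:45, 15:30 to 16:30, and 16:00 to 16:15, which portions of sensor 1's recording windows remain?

First set merges to 08:45-09:00, 10:45-11:00, 13:30-15:15.
Second set merges to 06:30-08:00, 11:15-11:30, 13:15-13:45, 15:30-16:30.
08:45-09:00: nothing removed.
10:45-11:00: nothing removed.
13:30-15:15 \ B = 13:45-15:15.

08:45-09:00, 10:45-11:00, 13:45-15:15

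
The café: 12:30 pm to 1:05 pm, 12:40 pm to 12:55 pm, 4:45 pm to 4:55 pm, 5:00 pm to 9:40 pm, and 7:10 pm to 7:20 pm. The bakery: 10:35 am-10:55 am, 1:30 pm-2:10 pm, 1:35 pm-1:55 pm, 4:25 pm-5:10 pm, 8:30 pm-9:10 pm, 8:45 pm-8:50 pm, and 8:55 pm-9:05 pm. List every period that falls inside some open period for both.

A, merged: 12:30 pm-1:05 pm, 4:45 pm-4:55 pm, 5:00 pm-9:40 pm.
B, merged: 10:35 am-10:55 am, 1:30 pm-2:10 pm, 4:25 pm-5:10 pm, 8:30 pm-9:10 pm.
12:30 pm-1:05 pm falls entirely outside B.
4:45 pm-4:55 pm overlaps B on 4:45 pm-4:55 pm.
5:00 pm-9:40 pm overlaps B on 5:00 pm-5:10 pm, 8:30 pm-9:10 pm.

4:45 pm-4:55 pm, 5:00 pm-5:10 pm, 8:30 pm-9:10 pm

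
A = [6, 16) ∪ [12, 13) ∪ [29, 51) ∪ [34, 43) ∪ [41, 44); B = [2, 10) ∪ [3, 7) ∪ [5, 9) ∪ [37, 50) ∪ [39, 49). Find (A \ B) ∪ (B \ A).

Merge the first list: [6, 16), [29, 51).
Merge the second list: [2, 10), [37, 50).
Only in the first: [10, 16), [29, 37), [50, 51).
Only in the second: [2, 6).
Together these are the periods covered by exactly one.

[2, 6) ∪ [10, 16) ∪ [29, 37) ∪ [50, 51)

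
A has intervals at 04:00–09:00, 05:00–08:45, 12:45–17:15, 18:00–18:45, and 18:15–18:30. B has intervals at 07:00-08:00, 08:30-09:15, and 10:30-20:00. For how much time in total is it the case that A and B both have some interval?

6 h 45 min

First set merges to 04:00–09:00, 12:45–17:15, 18:00–18:45.
A ∩ B = 07:00–08:00, 08:30–09:00, 12:45–17:15, 18:00–18:45.
Total: 1 h + 30 min + 4 h 30 min + 45 min = 6 h 45 min.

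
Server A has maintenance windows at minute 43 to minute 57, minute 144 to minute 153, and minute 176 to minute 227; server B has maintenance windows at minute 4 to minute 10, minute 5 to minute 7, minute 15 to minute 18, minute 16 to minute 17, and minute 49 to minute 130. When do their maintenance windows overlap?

Merge the second list: minute 4 to minute 10, minute 15 to minute 18, minute 49 to minute 130.
minute 43 to minute 57 ∩ B → minute 49 to minute 57.
minute 144 to minute 153 meets no B interval.
minute 176 to minute 227 meets no B interval.

minute 49 to minute 57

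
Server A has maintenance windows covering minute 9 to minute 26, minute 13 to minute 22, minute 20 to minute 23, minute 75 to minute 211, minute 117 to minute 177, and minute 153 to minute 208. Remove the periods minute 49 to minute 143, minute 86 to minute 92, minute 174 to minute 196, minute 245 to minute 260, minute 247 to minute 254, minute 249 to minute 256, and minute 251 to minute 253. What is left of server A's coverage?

minute 9 to minute 26, minute 143 to minute 174, minute 196 to minute 211

First set merges to minute 9 to minute 26, minute 75 to minute 211.
Second set merges to minute 49 to minute 143, minute 174 to minute 196, minute 245 to minute 260.
minute 9 to minute 26: no B overlap → unchanged.
minute 75 to minute 211 minus B → minute 143 to minute 174, minute 196 to minute 211.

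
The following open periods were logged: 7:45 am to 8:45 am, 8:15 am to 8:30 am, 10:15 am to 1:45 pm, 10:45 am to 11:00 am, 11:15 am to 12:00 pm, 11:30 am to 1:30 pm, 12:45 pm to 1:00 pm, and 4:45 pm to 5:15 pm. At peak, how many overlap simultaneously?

At 11:30 am, 3 of the intervals are simultaneously active.
No point has more.

3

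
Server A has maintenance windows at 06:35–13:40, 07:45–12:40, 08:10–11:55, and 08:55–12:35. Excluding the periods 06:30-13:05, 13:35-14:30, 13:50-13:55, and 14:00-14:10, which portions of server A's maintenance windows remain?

First set merges to 06:35-13:40.
Second set merges to 06:30-13:05, 13:35-14:30.
06:35-13:40 with B removed leaves 13:05-13:35.

13:05-13:35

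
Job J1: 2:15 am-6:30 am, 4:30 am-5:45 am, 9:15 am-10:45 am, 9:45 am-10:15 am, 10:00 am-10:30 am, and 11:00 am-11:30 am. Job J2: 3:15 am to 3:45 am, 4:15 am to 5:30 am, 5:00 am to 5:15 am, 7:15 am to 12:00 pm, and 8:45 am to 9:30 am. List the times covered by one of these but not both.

Merge the first list: 2:15 am-6:30 am, 9:15 am-10:45 am, 11:00 am-11:30 am.
Merge the second list: 3:15 am-3:45 am, 4:15 am-5:30 am, 7:15 am-12:00 pm.
A \ B = 2:15 am-3:15 am, 3:45 am-4:15 am, 5:30 am-6:30 am.
B \ A = 7:15 am-9:15 am, 10:45 am-11:00 am, 11:30 am-12:00 pm.
Union of the two gives the symmetric difference.

2:15 am-3:15 am, 3:45 am-4:15 am, 5:30 am-6:30 am, 7:15 am-9:15 am, 10:45 am-11:00 am, 11:30 am-12:00 pm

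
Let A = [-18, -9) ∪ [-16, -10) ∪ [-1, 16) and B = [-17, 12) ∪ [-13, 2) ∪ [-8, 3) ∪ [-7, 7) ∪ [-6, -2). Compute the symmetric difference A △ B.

First set merges to [-18, -9), [-1, 16).
Second set merges to [-17, 12).
Only in the first: [-18, -17), [12, 16).
Only in the second: [-9, -1).
Together these are the periods covered by exactly one.

[-18, -17) ∪ [-9, -1) ∪ [12, 16)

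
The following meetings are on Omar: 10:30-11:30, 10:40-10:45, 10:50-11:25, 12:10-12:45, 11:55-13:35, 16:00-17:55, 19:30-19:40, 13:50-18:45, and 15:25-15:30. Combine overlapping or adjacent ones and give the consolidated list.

10:30–11:30, 11:55–13:35, 13:50–18:45, 19:30–19:40

Sort by start: 10:30–11:30, 10:40–10:45, 10:50–11:25, 11:55–13:35, 12:10–12:45, 13:50–18:45, 15:25–15:30, 16:00–17:55, 19:30–19:40.
10:40–10:45 overlaps/touches 10:30–11:30 → extend to 10:30–11:30.
10:50–11:25 overlaps/touches 10:30–11:30 → extend to 10:30–11:30.
11:55–13:35 is disjoint → start new block.
12:10–12:45 overlaps/touches 11:55–13:35 → extend to 11:55–13:35.
13:50–18:45 is disjoint → start new block.
15:25–15:30 overlaps/touches 13:50–18:45 → extend to 13:50–18:45.
16:00–17:55 overlaps/touches 13:50–18:45 → extend to 13:50–18:45.
19:30–19:40 is disjoint → start new block.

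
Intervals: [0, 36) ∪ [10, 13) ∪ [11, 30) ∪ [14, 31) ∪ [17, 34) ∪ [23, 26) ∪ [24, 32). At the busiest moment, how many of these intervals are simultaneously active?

Walk the sorted start/end points keeping a running depth.
The depth first hits 6 at 24.

6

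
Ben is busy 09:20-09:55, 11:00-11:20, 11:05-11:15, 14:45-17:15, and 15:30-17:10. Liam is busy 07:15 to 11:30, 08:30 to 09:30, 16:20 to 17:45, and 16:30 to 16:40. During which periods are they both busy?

09:20–09:55, 11:00–11:20, 16:20–17:15

First set merges to 09:20–09:55, 11:00–11:20, 14:45–17:15.
Second set merges to 07:15–11:30, 16:20–17:45.
09:20–09:55 meets the second set on 09:20–09:55.
11:00–11:20 meets the second set on 11:00–11:20.
14:45–17:15 meets the second set on 16:20–17:15.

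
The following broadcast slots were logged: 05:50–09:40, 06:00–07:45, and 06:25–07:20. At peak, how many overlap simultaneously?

3

Sweep endpoints in order; track running count of active intervals.
Peak of 3 reached at 06:25.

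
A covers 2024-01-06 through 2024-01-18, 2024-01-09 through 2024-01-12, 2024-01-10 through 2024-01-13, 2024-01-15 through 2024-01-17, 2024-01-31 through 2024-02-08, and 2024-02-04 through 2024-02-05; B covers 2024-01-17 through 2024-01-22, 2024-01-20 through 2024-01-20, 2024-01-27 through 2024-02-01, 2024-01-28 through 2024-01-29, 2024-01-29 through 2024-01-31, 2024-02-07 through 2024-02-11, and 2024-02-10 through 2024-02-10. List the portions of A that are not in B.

A, merged: 2024-01-06 through 2024-01-18, 2024-01-31 through 2024-02-08.
B, merged: 2024-01-17 through 2024-01-22, 2024-01-27 through 2024-02-01, 2024-02-07 through 2024-02-11.
2024-01-06 through 2024-01-18 \ B = 2024-01-06 through 2024-01-16.
2024-01-31 through 2024-02-08 \ B = 2024-02-02 through 2024-02-06.

2024-01-06 through 2024-01-16, 2024-02-02 through 2024-02-06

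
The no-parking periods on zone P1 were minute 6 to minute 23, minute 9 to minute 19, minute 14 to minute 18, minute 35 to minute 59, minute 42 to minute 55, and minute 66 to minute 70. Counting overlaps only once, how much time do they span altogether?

45 minutes

Merged: minute 6 to minute 23, minute 35 to minute 59, minute 66 to minute 70.
Lengths: 17 minutes + 24 minutes + 4 minutes = 45 minutes.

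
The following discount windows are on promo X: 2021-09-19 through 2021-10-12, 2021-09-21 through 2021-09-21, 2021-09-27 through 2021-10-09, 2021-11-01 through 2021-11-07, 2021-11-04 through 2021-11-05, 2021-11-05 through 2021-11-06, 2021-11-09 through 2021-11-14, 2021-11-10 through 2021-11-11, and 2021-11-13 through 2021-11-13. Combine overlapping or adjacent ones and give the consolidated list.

2021-09-19 through 2021-10-12, 2021-11-01 through 2021-11-07, 2021-11-09 through 2021-11-14

2021-09-21 through 2021-09-21 overlaps/touches 2021-09-19 through 2021-10-12 → extend to 2021-09-19 through 2021-10-12.
2021-09-27 through 2021-10-09 overlaps/touches 2021-09-19 through 2021-10-12 → extend to 2021-09-19 through 2021-10-12.
2021-11-01 through 2021-11-07 is disjoint → start new block.
2021-11-04 through 2021-11-05 overlaps/touches 2021-11-01 through 2021-11-07 → extend to 2021-11-01 through 2021-11-07.
2021-11-05 through 2021-11-06 overlaps/touches 2021-11-01 through 2021-11-07 → extend to 2021-11-01 through 2021-11-07.
2021-11-09 through 2021-11-14 is disjoint → start new block.
2021-11-10 through 2021-11-11 overlaps/touches 2021-11-09 through 2021-11-14 → extend to 2021-11-09 through 2021-11-14.
2021-11-13 through 2021-11-13 overlaps/touches 2021-11-09 through 2021-11-14 → extend to 2021-11-09 through 2021-11-14.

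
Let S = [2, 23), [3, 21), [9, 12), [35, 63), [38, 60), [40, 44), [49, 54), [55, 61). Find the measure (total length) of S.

49

Merged: [2, 23), [35, 63).
Lengths: 21 + 28 = 49.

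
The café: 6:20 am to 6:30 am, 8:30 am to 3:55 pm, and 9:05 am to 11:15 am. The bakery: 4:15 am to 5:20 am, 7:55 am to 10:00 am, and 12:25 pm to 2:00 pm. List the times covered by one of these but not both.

4:15 am–5:20 am, 6:20 am–6:30 am, 7:55 am–8:30 am, 10:00 am–12:25 pm, 2:00 pm–3:55 pm

Merge the first list: 6:20 am–6:30 am, 8:30 am–3:55 pm.
A \ B = 6:20 am–6:30 am, 10:00 am–12:25 pm, 2:00 pm–3:55 pm.
B \ A = 4:15 am–5:20 am, 7:55 am–8:30 am.
Union of the two gives the symmetric difference.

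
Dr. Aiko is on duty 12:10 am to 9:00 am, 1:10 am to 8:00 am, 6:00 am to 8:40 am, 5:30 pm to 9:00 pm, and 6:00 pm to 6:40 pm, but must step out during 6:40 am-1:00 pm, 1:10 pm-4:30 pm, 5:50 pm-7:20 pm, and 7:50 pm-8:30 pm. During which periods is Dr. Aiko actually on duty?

Merge the first list: 12:10 am–9:00 am, 5:30 pm–9:00 pm.
12:10 am–9:00 am minus B → 12:10 am–6:40 am.
5:30 pm–9:00 pm minus B → 5:30 pm–5:50 pm, 7:20 pm–7:50 pm, 8:30 pm–9:00 pm.

12:10 am–6:40 am, 5:30 pm–5:50 pm, 7:20 pm–7:50 pm, 8:30 pm–9:00 pm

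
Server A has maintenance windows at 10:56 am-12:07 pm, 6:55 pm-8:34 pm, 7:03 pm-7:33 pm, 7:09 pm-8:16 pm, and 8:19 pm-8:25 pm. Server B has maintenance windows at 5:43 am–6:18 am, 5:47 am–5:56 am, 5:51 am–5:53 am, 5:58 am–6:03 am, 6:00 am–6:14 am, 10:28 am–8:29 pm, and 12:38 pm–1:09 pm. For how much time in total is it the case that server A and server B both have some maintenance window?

2 h 45 min

First set merges to 10:56 am-12:07 pm, 6:55 pm-8:34 pm.
Second set merges to 5:43 am-6:18 am, 10:28 am-8:29 pm.
A ∩ B = 10:56 am-12:07 pm, 6:55 pm-8:29 pm.
Total: 1 h 11 min + 1 h 34 min = 2 h 45 min.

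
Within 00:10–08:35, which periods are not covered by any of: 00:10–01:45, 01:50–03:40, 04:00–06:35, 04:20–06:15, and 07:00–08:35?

The merged coverage is 00:10-01:45, 01:50-03:40, 04:00-06:35, 07:00-08:35.
Uncovered inside 00:10-08:35: 01:45-01:50, 03:40-04:00, 06:35-07:00.

01:45-01:50, 03:40-04:00, 06:35-07:00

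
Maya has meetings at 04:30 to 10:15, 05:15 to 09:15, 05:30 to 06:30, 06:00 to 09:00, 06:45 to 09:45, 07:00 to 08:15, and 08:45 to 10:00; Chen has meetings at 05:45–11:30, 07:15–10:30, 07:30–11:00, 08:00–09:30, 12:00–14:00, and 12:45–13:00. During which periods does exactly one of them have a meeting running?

04:30–05:45, 10:15–11:30, 12:00–14:00

Merge the first list: 04:30–10:15.
Merge the second list: 05:45–11:30, 12:00–14:00.
Only in the first: 04:30–05:45.
Only in the second: 10:15–11:30, 12:00–14:00.
Together these are the periods covered by exactly one.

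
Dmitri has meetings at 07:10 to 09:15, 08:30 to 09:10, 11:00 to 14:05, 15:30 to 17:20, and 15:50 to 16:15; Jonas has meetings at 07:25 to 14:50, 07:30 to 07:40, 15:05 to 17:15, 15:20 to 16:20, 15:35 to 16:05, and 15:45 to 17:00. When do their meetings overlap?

A, merged: 07:10-09:15, 11:00-14:05, 15:30-17:20.
B, merged: 07:25-14:50, 15:05-17:15.
07:10-09:15 overlaps B on 07:25-09:15.
11:00-14:05 overlaps B on 11:00-14:05.
15:30-17:20 overlaps B on 15:30-17:15.

07:25-09:15, 11:00-14:05, 15:30-17:15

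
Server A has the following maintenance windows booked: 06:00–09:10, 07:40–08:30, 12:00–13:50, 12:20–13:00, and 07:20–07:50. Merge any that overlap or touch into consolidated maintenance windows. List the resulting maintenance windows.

06:00–09:10, 12:00–13:50

Sort by start: 06:00–09:10, 07:20–07:50, 07:40–08:30, 12:00–13:50, 12:20–13:00.
07:20–07:50 overlaps/touches 06:00–09:10 → extend to 06:00–09:10.
07:40–08:30 overlaps/touches 06:00–09:10 → extend to 06:00–09:10.
12:00–13:50 is disjoint → start new block.
12:20–13:00 overlaps/touches 12:00–13:50 → extend to 12:00–13:50.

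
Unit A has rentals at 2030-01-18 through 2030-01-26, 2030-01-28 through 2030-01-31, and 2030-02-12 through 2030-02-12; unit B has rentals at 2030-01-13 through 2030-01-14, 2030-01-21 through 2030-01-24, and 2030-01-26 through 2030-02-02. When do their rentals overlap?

2030-01-21 through 2030-01-24, 2030-01-26 through 2030-01-26, 2030-01-28 through 2030-01-31

2030-01-18 through 2030-01-26 ∩ B → 2030-01-21 through 2030-01-24, 2030-01-26 through 2030-01-26.
2030-01-28 through 2030-01-31 ∩ B → 2030-01-28 through 2030-01-31.
2030-02-12 through 2030-02-12 meets no B interval.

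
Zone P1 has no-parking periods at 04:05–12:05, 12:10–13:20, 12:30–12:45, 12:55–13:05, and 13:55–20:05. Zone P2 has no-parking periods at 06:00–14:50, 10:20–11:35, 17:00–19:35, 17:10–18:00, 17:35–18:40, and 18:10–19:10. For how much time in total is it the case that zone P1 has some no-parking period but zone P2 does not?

First set merges to 04:05-12:05, 12:10-13:20, 13:55-20:05.
Second set merges to 06:00-14:50, 17:00-19:35.
A \ B = 04:05-06:00, 14:50-17:00, 19:35-20:05.
Total: 1 h 55 min + 2 h 10 min + 30 min = 4 h 35 min.

4 h 35 min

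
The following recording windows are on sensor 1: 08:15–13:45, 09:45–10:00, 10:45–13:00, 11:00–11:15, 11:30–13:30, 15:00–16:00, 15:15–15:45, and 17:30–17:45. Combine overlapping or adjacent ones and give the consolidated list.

08:15-13:45, 15:00-16:00, 17:30-17:45

09:45-10:00 overlaps/touches 08:15-13:45 → extend to 08:15-13:45.
10:45-13:00 overlaps/touches 08:15-13:45 → extend to 08:15-13:45.
11:00-11:15 overlaps/touches 08:15-13:45 → extend to 08:15-13:45.
11:30-13:30 overlaps/touches 08:15-13:45 → extend to 08:15-13:45.
15:00-16:00 is disjoint → start new block.
15:15-15:45 overlaps/touches 15:00-16:00 → extend to 15:00-16:00.
17:30-17:45 is disjoint → start new block.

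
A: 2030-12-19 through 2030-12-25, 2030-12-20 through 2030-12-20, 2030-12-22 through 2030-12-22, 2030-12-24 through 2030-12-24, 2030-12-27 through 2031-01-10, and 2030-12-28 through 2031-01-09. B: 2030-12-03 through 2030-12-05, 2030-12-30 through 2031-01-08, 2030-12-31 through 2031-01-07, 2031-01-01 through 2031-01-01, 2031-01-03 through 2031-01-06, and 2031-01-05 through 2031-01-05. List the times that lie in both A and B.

2030-12-30 through 2031-01-08

First set merges to 2030-12-19 through 2030-12-25, 2030-12-27 through 2031-01-10.
Second set merges to 2030-12-03 through 2030-12-05, 2030-12-30 through 2031-01-08.
2030-12-19 through 2030-12-25: no overlap with the second set.
2030-12-27 through 2031-01-10 meets the second set on 2030-12-30 through 2031-01-08.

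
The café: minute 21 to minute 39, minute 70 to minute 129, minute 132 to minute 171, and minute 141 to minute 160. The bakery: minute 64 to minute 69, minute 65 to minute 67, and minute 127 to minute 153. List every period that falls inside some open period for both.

minute 127 to minute 129, minute 132 to minute 153

A, merged: minute 21 to minute 39, minute 70 to minute 129, minute 132 to minute 171.
B, merged: minute 64 to minute 69, minute 127 to minute 153.
minute 21 to minute 39 meets no B interval.
minute 70 to minute 129 ∩ B → minute 127 to minute 129.
minute 132 to minute 171 ∩ B → minute 132 to minute 153.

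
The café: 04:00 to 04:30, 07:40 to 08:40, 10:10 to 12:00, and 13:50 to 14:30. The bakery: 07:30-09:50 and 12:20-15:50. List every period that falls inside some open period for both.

07:40-08:40, 13:50-14:30

04:00-04:30 falls entirely outside B.
07:40-08:40 overlaps B on 07:40-08:40.
10:10-12:00 falls entirely outside B.
13:50-14:30 overlaps B on 13:50-14:30.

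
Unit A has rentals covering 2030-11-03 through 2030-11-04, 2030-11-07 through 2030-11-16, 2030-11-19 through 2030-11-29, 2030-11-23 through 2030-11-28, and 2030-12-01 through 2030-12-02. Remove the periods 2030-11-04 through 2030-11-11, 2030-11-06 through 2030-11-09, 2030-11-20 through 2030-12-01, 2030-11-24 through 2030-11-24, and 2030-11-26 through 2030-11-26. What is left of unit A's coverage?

2030-11-03 through 2030-11-03, 2030-11-12 through 2030-11-16, 2030-11-19 through 2030-11-19, 2030-12-02 through 2030-12-02

Merge the first list: 2030-11-03 through 2030-11-04, 2030-11-07 through 2030-11-16, 2030-11-19 through 2030-11-29, 2030-12-01 through 2030-12-02.
Merge the second list: 2030-11-04 through 2030-11-11, 2030-11-20 through 2030-12-01.
2030-11-03 through 2030-11-04 with B removed leaves 2030-11-03 through 2030-11-03.
2030-11-07 through 2030-11-16 with B removed leaves 2030-11-12 through 2030-11-16.
2030-11-19 through 2030-11-29 with B removed leaves 2030-11-19 through 2030-11-19.
2030-12-01 through 2030-12-02 with B removed leaves 2030-12-02 through 2030-12-02.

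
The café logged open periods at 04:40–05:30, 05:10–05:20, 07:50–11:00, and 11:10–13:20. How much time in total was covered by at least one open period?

6 h 10 min

Merged: 04:40-05:30, 07:50-11:00, 11:10-13:20.
Lengths: 50 min + 3 h 10 min + 2 h 10 min = 6 h 10 min.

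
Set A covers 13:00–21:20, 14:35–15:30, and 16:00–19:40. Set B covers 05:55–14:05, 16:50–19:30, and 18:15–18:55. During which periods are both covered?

Merge the first list: 13:00–21:20.
Merge the second list: 05:55–14:05, 16:50–19:30.
13:00–21:20 ∩ B → 13:00–14:05, 16:50–19:30.

13:00–14:05, 16:50–19:30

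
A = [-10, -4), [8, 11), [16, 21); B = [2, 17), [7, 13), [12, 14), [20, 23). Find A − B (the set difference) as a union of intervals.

[-10, -4) ∪ [17, 20)

B, merged: [2, 17), [20, 23).
[-10, -4): nothing removed.
[8, 11): entirely removed.
[16, 21) \ B = [17, 20).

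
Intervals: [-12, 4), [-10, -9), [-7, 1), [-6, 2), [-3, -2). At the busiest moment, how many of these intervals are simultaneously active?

4

Walk the sorted start/end points keeping a running depth.
The depth first hits 4 at -3.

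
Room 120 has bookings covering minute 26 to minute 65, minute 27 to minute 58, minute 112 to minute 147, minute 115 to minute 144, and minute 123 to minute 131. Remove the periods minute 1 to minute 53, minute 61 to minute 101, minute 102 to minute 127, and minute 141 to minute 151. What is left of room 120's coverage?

minute 53 to minute 61, minute 127 to minute 141

Merge the first list: minute 26 to minute 65, minute 112 to minute 147.
minute 26 to minute 65 \ B = minute 53 to minute 61.
minute 112 to minute 147 \ B = minute 127 to minute 141.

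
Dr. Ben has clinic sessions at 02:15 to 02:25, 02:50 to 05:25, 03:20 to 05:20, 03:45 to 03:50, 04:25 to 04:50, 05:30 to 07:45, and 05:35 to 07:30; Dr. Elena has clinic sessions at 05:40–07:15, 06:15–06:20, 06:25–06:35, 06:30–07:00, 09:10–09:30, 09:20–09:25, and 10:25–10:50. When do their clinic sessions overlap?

05:40–07:15

A, merged: 02:15–02:25, 02:50–05:25, 05:30–07:45.
B, merged: 05:40–07:15, 09:10–09:30, 10:25–10:50.
02:15–02:25 falls entirely outside B.
02:50–05:25 falls entirely outside B.
05:30–07:45 overlaps B on 05:40–07:15.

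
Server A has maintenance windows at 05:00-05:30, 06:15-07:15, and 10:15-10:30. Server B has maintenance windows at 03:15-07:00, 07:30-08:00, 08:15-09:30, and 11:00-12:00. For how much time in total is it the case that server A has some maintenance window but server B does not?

30 min

A \ B = 07:00–07:15, 10:15–10:30.
Total: 15 min + 15 min = 30 min.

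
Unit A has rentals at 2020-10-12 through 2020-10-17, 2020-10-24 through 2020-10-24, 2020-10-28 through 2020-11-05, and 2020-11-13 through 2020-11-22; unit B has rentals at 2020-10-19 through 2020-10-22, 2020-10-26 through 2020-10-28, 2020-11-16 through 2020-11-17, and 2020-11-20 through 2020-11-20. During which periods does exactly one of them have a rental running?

Only in the first: 2020-10-12 through 2020-10-17, 2020-10-24 through 2020-10-24, 2020-10-29 through 2020-11-05, 2020-11-13 through 2020-11-15, 2020-11-18 through 2020-11-19, 2020-11-21 through 2020-11-22.
Only in the second: 2020-10-19 through 2020-10-22, 2020-10-26 through 2020-10-27.
Together these are the periods covered by exactly one.

2020-10-12 through 2020-10-17, 2020-10-19 through 2020-10-22, 2020-10-24 through 2020-10-24, 2020-10-26 through 2020-10-27, 2020-10-29 through 2020-11-05, 2020-11-13 through 2020-11-15, 2020-11-18 through 2020-11-19, 2020-11-21 through 2020-11-22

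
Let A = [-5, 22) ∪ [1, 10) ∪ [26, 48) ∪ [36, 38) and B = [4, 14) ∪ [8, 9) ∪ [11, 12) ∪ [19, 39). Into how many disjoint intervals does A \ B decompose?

3

Merge the first list: [-5, 22), [26, 48).
Merge the second list: [4, 14), [19, 39).
A \ B = [-5, 4), [14, 19), [39, 48).
That is 3 disjoint pieces.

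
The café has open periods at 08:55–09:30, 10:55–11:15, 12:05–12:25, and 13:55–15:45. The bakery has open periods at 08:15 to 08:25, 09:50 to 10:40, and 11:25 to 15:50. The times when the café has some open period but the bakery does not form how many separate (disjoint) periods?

A \ B = 08:55–09:30, 10:55–11:15.
That is 2 disjoint pieces.

2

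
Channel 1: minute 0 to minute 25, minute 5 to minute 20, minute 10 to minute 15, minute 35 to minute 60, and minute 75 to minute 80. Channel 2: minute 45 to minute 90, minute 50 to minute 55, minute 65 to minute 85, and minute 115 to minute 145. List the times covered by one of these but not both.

minute 0 to minute 25, minute 35 to minute 45, minute 60 to minute 75, minute 80 to minute 90, minute 115 to minute 145

A, merged: minute 0 to minute 25, minute 35 to minute 60, minute 75 to minute 80.
B, merged: minute 45 to minute 90, minute 115 to minute 145.
A but not B: minute 0 to minute 25, minute 35 to minute 45.
B but not A: minute 60 to minute 75, minute 80 to minute 90, minute 115 to minute 145.
Combining gives A △ B.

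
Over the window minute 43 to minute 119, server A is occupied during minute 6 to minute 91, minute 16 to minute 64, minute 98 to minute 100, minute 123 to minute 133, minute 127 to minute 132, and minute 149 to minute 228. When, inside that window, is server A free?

After merging, the occupied span is minute 6 to minute 91, minute 98 to minute 100, minute 123 to minute 133, minute 149 to minute 228.
Complement within minute 43 to minute 119: minute 91 to minute 98, minute 100 to minute 119.

minute 91 to minute 98, minute 100 to minute 119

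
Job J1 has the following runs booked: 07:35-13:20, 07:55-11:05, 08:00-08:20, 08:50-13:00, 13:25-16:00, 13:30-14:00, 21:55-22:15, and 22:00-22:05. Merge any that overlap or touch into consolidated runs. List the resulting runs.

07:55-11:05 overlaps/touches 07:35-13:20 → extend to 07:35-13:20.
08:00-08:20 overlaps/touches 07:35-13:20 → extend to 07:35-13:20.
08:50-13:00 overlaps/touches 07:35-13:20 → extend to 07:35-13:20.
13:25-16:00 is disjoint → start new block.
13:30-14:00 overlaps/touches 13:25-16:00 → extend to 13:25-16:00.
21:55-22:15 is disjoint → start new block.
22:00-22:05 overlaps/touches 21:55-22:15 → extend to 21:55-22:15.

07:35-13:20, 13:25-16:00, 21:55-22:15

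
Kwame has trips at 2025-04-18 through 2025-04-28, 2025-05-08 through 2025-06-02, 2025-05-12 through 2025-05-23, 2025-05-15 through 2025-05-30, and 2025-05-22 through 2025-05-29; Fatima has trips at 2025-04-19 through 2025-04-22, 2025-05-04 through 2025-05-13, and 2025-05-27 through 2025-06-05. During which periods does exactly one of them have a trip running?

Merge the first list: 2025-04-18 through 2025-04-28, 2025-05-08 through 2025-06-02.
Only in the first: 2025-04-18 through 2025-04-18, 2025-04-23 through 2025-04-28, 2025-05-14 through 2025-05-26.
Only in the second: 2025-05-04 through 2025-05-07, 2025-06-03 through 2025-06-05.
Together these are the periods covered by exactly one.

2025-04-18 through 2025-04-18, 2025-04-23 through 2025-04-28, 2025-05-04 through 2025-05-07, 2025-05-14 through 2025-05-26, 2025-06-03 through 2025-06-05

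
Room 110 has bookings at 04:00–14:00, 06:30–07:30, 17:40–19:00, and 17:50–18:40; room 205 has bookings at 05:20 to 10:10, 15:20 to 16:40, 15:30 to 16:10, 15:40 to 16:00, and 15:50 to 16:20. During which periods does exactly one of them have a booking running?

First set merges to 04:00–14:00, 17:40–19:00.
Second set merges to 05:20–10:10, 15:20–16:40.
A but not B: 04:00–05:20, 10:10–14:00, 17:40–19:00.
B but not A: 15:20–16:40.
Combining gives A △ B.

04:00–05:20, 10:10–14:00, 15:20–16:40, 17:40–19:00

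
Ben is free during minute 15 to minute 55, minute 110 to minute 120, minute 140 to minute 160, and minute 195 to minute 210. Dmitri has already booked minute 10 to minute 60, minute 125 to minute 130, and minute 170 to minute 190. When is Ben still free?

minute 15 to minute 55 lies entirely inside B → drops out.
minute 110 to minute 120 is untouched.
minute 140 to minute 160 is untouched.
minute 195 to minute 210 is untouched.

minute 110 to minute 120, minute 140 to minute 160, minute 195 to minute 210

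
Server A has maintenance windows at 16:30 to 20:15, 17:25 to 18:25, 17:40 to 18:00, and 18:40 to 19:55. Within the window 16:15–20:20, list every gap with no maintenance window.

16:15–16:30, 20:15–20:20

After merging, the occupied span is 16:30–20:15.
Uncovered inside 16:15–20:20: 16:15–16:30, 20:15–20:20.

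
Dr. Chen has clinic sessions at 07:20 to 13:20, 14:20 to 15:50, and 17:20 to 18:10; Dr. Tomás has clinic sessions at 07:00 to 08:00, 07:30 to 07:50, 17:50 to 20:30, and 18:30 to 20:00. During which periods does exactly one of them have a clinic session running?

07:00–07:20, 08:00–13:20, 14:20–15:50, 17:20–17:50, 18:10–20:30

Merge the second list: 07:00–08:00, 17:50–20:30.
A but not B: 08:00–13:20, 14:20–15:50, 17:20–17:50.
B but not A: 07:00–07:20, 18:10–20:30.
Combining gives A △ B.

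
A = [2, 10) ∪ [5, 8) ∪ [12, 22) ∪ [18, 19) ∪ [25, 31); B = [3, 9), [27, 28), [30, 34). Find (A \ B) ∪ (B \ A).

[2, 3) ∪ [9, 10) ∪ [12, 22) ∪ [25, 27) ∪ [28, 30) ∪ [31, 34)

A, merged: [2, 10), [12, 22), [25, 31).
Only in the first: [2, 3), [9, 10), [12, 22), [25, 27), [28, 30).
Only in the second: [31, 34).
Together these are the periods covered by exactly one.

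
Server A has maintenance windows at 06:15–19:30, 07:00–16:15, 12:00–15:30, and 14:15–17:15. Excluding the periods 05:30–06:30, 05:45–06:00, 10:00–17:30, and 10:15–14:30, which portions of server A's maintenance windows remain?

06:30–10:00, 17:30–19:30

A, merged: 06:15–19:30.
B, merged: 05:30–06:30, 10:00–17:30.
06:15–19:30 with B removed leaves 06:30–10:00, 17:30–19:30.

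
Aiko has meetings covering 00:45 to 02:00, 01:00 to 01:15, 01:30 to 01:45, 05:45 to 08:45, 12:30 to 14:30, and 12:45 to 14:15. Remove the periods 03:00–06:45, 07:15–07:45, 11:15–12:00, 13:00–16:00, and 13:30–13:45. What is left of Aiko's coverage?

A, merged: 00:45–02:00, 05:45–08:45, 12:30–14:30.
B, merged: 03:00–06:45, 07:15–07:45, 11:15–12:00, 13:00–16:00.
00:45–02:00 is untouched.
05:45–08:45 with B removed leaves 06:45–07:15, 07:45–08:45.
12:30–14:30 with B removed leaves 12:30–13:00.

00:45–02:00, 06:45–07:15, 07:45–08:45, 12:30–13:00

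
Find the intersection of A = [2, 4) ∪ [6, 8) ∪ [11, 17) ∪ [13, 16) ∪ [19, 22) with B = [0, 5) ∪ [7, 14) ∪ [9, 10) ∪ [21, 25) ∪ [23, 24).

[2, 4) ∪ [7, 8) ∪ [11, 14) ∪ [21, 22)

Merge the first list: [2, 4), [6, 8), [11, 17), [19, 22).
Merge the second list: [0, 5), [7, 14), [21, 25).
[2, 4) ∩ B → [2, 4).
[6, 8) ∩ B → [7, 8).
[11, 17) ∩ B → [11, 14).
[19, 22) ∩ B → [21, 22).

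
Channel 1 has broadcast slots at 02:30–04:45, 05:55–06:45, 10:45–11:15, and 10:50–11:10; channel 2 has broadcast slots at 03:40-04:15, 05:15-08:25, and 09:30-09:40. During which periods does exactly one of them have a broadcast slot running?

First set merges to 02:30–04:45, 05:55–06:45, 10:45–11:15.
A but not B: 02:30–03:40, 04:15–04:45, 10:45–11:15.
B but not A: 05:15–05:55, 06:45–08:25, 09:30–09:40.
Combining gives A △ B.

02:30–03:40, 04:15–04:45, 05:15–05:55, 06:45–08:25, 09:30–09:40, 10:45–11:15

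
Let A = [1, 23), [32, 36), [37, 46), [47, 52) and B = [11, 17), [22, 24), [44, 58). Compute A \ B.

[1, 11) ∪ [17, 22) ∪ [32, 36) ∪ [37, 44)

[1, 23) \ B = [1, 11), [17, 22).
[32, 36): nothing removed.
[37, 46) \ B = [37, 44).
[47, 52): entirely removed.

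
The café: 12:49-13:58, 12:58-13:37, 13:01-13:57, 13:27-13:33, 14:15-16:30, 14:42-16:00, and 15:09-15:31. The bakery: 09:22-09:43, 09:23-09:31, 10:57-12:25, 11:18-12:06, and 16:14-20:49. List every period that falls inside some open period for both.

First set merges to 12:49-13:58, 14:15-16:30.
Second set merges to 09:22-09:43, 10:57-12:25, 16:14-20:49.
12:49-13:58 falls entirely outside B.
14:15-16:30 overlaps B on 16:14-16:30.

16:14-16:30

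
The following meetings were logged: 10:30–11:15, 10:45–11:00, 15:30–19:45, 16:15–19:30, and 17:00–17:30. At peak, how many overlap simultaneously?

3

At 17:00, 3 of the intervals are simultaneously active.
No point has more.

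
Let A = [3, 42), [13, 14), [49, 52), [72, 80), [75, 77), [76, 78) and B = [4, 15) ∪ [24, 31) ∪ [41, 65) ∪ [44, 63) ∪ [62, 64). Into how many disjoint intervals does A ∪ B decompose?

A, merged: [3, 42), [49, 52), [72, 80).
B, merged: [4, 15), [24, 31), [41, 65).
A ∪ B = [3, 65), [72, 80).
That is 2 disjoint pieces.

2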